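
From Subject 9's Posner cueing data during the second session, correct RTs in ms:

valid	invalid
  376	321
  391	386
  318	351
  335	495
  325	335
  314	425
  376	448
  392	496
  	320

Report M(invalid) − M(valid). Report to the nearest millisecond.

44 ms

M(valid) = 2827/8 = 353.375
M(invalid) = 3577/9 = 397.444
Difference = 397.444 − 353.375 = 44.069 ms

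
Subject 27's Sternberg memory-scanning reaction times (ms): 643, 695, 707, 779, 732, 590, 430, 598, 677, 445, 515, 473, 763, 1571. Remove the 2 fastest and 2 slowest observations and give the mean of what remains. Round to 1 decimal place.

Sorted: 430, 445, 473, 515, 590, 598, 643, 677, 695, 707, 732, 763, 779, 1571
Drop lowest 2 (430, 445) and highest 2 (779, 1571)
Remaining (n=10): Σ = 6393, mean = 6393/10 = 639.300

639.3 ms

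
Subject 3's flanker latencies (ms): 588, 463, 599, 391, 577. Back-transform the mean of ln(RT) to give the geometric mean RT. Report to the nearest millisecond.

ln(RT): 6.3767, 6.1377, 6.3953, 5.9687, 6.3578
Mean ln(RT) = 31.2363/5 = 6.24725
Geometric mean = exp(6.24725) = 516.59 ms

517 ms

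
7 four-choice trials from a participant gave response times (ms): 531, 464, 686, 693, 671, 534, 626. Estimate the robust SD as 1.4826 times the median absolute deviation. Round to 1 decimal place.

99.3 ms

Sorted: 464, 531, 534, 626, 671, 686, 693 → median = 626
|x − 626| sorted: 0, 45, 60, 67, 92, 95, 162 → MAD = 67
Robust SD ≈ 1.4826 × 67 = 99.334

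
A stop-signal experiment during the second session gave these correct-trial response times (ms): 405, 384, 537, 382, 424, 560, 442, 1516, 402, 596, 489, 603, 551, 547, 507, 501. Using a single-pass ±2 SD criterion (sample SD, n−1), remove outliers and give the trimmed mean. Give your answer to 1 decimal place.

488.7 ms

n = 16, ΣRT = 8846, M = 552.875
Σ(x−M)² = 1072447.75; s = √(1072447.75/15) = 267.388
Cutoffs: 552.875 ± 2·267.388 → [18.1, 1087.7]
Outside: 1516 → excluded.
Retained (n=15): Σ = 7330, mean = 7330/15 = 488.667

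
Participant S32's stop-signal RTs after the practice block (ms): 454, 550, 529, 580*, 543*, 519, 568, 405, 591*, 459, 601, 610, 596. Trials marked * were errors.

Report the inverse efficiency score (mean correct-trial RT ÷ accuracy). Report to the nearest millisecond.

688 ms

Correct trials (n=10): 454, 550, 529, 519, 568, 405, 459, 601, 610, 596
Mean correct RT = 5291/10 = 529.1000 ms
Proportion correct = 10/13
IES = 529.1000 / (10/13) = 687.830 ms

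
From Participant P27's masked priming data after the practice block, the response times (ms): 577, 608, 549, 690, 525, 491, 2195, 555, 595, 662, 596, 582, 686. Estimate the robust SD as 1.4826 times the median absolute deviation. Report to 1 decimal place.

68.2 ms

Sorted: 491, 525, 549, 555, 577, 582, 595, 596, 608, 662, 686, 690, 2195 → median = 595
|x − 595| sorted: 0, 1, 13, 13, 18, 40, 46, 67, 70, 91, 95, 104, 1600 → MAD = 46
Robust SD ≈ 1.4826 × 46 = 68.200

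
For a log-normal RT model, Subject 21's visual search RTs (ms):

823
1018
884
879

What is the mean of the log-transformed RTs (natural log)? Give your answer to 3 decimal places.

ln(RT): 6.7130, 6.9256, 6.7845, 6.7788
Σ ln(RT) = 27.2018
Mean = 27.2018/4 = 6.80045

6.800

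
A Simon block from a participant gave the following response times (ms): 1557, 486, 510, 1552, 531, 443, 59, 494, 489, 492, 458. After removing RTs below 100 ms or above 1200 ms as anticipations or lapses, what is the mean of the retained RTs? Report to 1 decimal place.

487.9 ms

Excluded: 59, 1552, 1557
Retained (n=8): Σ = 3903
Mean = 3903/8 = 487.8750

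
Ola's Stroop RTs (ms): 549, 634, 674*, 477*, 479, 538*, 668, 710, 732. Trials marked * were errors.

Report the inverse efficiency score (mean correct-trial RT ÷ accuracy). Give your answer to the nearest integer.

943 ms

Correct trials (n=6): 549, 634, 479, 668, 710, 732
Mean correct RT = 3772/6 = 628.6667 ms
Proportion correct = 6/9
IES = 628.6667 / (6/9) = 943.000 ms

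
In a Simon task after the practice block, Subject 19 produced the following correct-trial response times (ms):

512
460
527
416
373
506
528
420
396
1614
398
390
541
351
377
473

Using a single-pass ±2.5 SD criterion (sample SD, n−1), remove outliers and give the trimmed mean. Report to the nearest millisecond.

445 ms

n = 16, ΣRT = 8282, M = 517.625
Σ(x−M)² = 1341963.75; s = √(1341963.75/15) = 299.106
Cutoffs: 517.625 ± 2.5·299.106 → [-230.1, 1265.4]
Outside: 1614 → excluded.
Retained (n=15): Σ = 6668, mean = 6668/15 = 444.533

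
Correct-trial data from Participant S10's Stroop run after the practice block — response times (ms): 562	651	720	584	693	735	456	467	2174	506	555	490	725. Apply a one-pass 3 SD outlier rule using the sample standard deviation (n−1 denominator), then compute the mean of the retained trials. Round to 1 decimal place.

n = 13, ΣRT = 9318, M = 716.769
Σ(x−M)² = 2422806.31; s = √(2422806.31/12) = 449.333
Cutoffs: 716.769 ± 3·449.333 → [-631.2, 2064.8]
Outside: 2174 → excluded.
Retained (n=12): Σ = 7144, mean = 7144/12 = 595.333

595.3 ms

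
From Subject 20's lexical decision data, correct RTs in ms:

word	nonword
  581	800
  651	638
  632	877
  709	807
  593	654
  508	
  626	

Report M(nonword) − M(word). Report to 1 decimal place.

M(word) = 4300/7 = 614.286
M(nonword) = 3776/5 = 755.200
Difference = 755.200 − 614.286 = 140.914 ms

140.9 ms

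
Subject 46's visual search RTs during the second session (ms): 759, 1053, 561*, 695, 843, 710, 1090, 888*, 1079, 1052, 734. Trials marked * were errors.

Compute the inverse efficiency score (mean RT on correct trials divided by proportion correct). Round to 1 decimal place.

Correct trials (n=9): 759, 1053, 695, 843, 710, 1090, 1079, 1052, 734
Mean correct RT = 8015/9 = 890.5556 ms
Proportion correct = 9/11
IES = 890.5556 / (9/11) = 1088.457 ms

1088.5 ms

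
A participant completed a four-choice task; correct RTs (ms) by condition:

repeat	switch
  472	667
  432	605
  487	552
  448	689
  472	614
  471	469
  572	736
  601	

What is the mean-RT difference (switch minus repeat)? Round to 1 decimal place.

M(repeat) = 3955/8 = 494.375
M(switch) = 4332/7 = 618.857
Difference = 618.857 − 494.375 = 124.482 ms

124.5 ms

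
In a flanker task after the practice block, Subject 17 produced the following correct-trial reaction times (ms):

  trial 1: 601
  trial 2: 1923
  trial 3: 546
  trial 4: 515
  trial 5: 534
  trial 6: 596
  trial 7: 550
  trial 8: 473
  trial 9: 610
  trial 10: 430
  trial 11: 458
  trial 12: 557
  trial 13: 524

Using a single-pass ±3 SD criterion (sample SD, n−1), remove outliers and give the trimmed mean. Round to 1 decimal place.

n = 13, ΣRT = 8317, M = 639.769
Σ(x−M)² = 1819700.31; s = √(1819700.31/12) = 389.412
Cutoffs: 639.769 ± 3·389.412 → [-528.5, 1808.0]
Outside: 1923 → excluded.
Retained (n=12): Σ = 6394, mean = 6394/12 = 532.833

532.8 ms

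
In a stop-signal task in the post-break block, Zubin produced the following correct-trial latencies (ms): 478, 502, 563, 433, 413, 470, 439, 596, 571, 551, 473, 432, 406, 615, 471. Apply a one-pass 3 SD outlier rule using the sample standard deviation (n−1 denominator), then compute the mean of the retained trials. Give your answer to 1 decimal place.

n = 15, ΣRT = 7413, M = 494.200
Σ(x−M)² = 65744.40; s = √(65744.40/14) = 68.528
Cutoffs: 494.200 ± 3·68.528 → [288.6, 699.8]
No RTs fall outside the cutoffs; all 15 retained. Mean = 7413/15 = 494.200

494.2 ms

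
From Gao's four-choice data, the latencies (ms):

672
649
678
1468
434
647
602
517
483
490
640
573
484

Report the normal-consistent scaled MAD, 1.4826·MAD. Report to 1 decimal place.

112.7 ms

Sorted: 434, 483, 484, 490, 517, 573, 602, 640, 647, 649, 672, 678, 1468 → median = 602
|x − 602| sorted: 0, 29, 38, 45, 47, 70, 76, 85, 112, 118, 119, 168, 866 → MAD = 76
Robust SD ≈ 1.4826 × 76 = 112.678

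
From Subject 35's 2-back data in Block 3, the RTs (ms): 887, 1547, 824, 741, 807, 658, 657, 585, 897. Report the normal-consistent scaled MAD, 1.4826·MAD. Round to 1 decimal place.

133.4 ms

Sorted: 585, 657, 658, 741, 807, 824, 887, 897, 1547 → median = 807
|x − 807| sorted: 0, 17, 66, 80, 90, 149, 150, 222, 740 → MAD = 90
Robust SD ≈ 1.4826 × 90 = 133.434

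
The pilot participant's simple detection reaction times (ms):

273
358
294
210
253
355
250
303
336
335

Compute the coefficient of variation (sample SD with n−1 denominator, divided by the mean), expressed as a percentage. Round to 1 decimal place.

n = 10, Σ = 2967, M = 296.7000
Σ(x−M)² = 22384.100; s = √(22384.100/9) = 49.8711
CV = 49.8711 / 296.7000 = 0.16809 = 16.809%

16.8%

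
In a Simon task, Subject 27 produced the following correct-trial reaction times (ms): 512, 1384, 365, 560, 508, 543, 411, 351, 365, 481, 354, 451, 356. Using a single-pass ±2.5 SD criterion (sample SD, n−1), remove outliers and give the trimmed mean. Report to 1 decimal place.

438.1 ms

n = 13, ΣRT = 6641, M = 510.846
Σ(x−M)² = 896969.69; s = √(896969.69/12) = 273.400
Cutoffs: 510.846 ± 2.5·273.400 → [-172.7, 1194.3]
Outside: 1384 → excluded.
Retained (n=12): Σ = 5257, mean = 5257/12 = 438.083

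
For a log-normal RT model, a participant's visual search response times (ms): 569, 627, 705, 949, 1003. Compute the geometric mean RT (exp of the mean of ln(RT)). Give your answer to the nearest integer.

ln(RT): 6.3439, 6.4409, 6.5582, 6.8554, 6.9108
Mean ln(RT) = 33.1092/5 = 6.62184
Geometric mean = exp(6.62184) = 751.32 ms

751 ms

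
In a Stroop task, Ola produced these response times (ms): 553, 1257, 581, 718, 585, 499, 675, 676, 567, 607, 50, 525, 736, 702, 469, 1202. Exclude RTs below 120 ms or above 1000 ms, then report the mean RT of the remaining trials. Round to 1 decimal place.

Excluded: 50, 1202, 1257
Retained (n=13): Σ = 7893
Mean = 7893/13 = 607.1538

607.2 ms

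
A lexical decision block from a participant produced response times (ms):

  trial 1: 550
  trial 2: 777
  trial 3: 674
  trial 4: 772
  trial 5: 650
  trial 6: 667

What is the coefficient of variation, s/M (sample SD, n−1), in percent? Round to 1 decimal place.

n = 6, Σ = 4090, M = 681.6667
Σ(x−M)² = 35861.333; s = √(35861.333/5) = 84.6892
CV = 84.6892 / 681.6667 = 0.12424 = 12.424%

12.4%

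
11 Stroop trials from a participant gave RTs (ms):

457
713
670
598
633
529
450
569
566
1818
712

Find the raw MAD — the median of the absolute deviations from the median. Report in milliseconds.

Sorted: 450, 457, 529, 566, 569, 598, 633, 670, 712, 713, 1818 → median = 598
|x − 598|: 141, 115, 72, 0, 35, 69, 148, 29, 32, 1220, 114
Sorted deviations: 0, 29, 32, 35, 69, 72, 114, 115, 141, 148, 1220 → MAD = 72

72 ms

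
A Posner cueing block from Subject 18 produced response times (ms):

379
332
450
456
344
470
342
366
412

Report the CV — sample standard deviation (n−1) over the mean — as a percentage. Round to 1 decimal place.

n = 9, Σ = 3551, M = 394.5556
Σ(x−M)² = 23134.222; s = √(23134.222/8) = 53.7753
CV = 53.7753 / 394.5556 = 0.13629 = 13.629%

13.6%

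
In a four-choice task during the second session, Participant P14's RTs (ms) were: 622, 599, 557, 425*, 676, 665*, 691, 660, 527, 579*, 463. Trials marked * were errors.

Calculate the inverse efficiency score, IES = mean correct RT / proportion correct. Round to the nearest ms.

824 ms

Correct trials (n=8): 622, 599, 557, 676, 691, 660, 527, 463
Mean correct RT = 4795/8 = 599.3750 ms
Proportion correct = 8/11
IES = 599.3750 / (8/11) = 824.141 ms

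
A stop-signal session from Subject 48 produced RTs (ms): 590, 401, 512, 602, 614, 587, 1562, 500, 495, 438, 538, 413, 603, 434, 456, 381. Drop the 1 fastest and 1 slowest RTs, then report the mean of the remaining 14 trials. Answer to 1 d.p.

Sorted: 381, 401, 413, 434, 438, 456, 495, 500, 512, 538, 587, 590, 602, 603, 614, 1562
Drop lowest 1 (381) and highest 1 (1562)
Remaining (n=14): Σ = 7183, mean = 7183/14 = 513.071

513.1 ms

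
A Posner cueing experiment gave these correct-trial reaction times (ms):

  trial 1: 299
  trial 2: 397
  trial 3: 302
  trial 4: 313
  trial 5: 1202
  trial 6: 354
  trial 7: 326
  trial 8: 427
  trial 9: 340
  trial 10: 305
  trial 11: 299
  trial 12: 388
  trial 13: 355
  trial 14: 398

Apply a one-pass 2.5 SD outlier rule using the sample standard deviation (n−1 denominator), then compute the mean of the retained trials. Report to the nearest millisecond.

n = 14, ΣRT = 5705, M = 407.500
Σ(x−M)² = 703119.50; s = √(703119.50/13) = 232.564
Cutoffs: 407.500 ± 2.5·232.564 → [-173.9, 988.9]
Outside: 1202 → excluded.
Retained (n=13): Σ = 4503, mean = 4503/13 = 346.385

346 ms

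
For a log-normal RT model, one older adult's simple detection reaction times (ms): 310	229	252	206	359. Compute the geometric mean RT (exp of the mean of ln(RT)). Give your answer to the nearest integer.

266 ms

ln(RT): 5.7366, 5.4337, 5.5294, 5.3279, 5.8833
Mean ln(RT) = 27.9109/5 = 5.58218
Geometric mean = exp(5.58218) = 265.65 ms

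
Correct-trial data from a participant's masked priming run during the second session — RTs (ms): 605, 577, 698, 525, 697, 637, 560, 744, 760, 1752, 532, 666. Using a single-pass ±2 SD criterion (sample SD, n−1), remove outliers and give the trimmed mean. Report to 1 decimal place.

n = 12, ΣRT = 8753, M = 729.417
Σ(x−M)² = 1209596.92; s = √(1209596.92/11) = 331.607
Cutoffs: 729.417 ± 2·331.607 → [66.2, 1392.6]
Outside: 1752 → excluded.
Retained (n=11): Σ = 7001, mean = 7001/11 = 636.455

636.5 ms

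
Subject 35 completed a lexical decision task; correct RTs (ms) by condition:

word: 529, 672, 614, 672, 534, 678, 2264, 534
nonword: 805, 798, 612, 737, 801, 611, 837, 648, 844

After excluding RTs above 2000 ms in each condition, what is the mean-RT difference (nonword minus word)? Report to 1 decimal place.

139.0 ms

word: exclude 2264
M(word) = 4233/7 = 604.714
M(nonword) = 6693/9 = 743.667
Difference = 743.667 − 604.714 = 138.952 ms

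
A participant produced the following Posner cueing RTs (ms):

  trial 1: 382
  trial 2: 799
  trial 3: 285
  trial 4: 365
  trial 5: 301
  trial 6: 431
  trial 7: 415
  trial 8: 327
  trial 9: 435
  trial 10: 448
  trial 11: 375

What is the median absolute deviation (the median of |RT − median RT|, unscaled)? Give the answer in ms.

53 ms

Sorted: 285, 301, 327, 365, 375, 382, 415, 431, 435, 448, 799 → median = 382
|x − 382|: 0, 417, 97, 17, 81, 49, 33, 55, 53, 66, 7
Sorted deviations: 0, 7, 17, 33, 49, 53, 55, 66, 81, 97, 417 → MAD = 53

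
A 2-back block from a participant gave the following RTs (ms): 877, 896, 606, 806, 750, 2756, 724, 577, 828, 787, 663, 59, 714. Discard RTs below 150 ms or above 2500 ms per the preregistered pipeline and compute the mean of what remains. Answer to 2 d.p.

748.00 ms

Excluded: 59, 2756
Retained (n=11): Σ = 8228
Mean = 8228/11 = 748.0000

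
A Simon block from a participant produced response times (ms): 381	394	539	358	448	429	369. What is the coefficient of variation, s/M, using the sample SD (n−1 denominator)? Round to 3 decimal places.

0.150

n = 7, Σ = 2918, M = 416.8571
Σ(x−M)² = 23598.857; s = √(23598.857/6) = 62.7148
CV = 62.7148 / 416.8571 = 0.15045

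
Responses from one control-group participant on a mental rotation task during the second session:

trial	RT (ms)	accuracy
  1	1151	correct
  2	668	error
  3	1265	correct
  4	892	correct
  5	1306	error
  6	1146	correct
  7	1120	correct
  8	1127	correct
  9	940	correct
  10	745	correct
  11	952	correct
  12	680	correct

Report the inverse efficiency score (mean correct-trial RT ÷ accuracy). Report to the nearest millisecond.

Correct trials (n=10): 1151, 1265, 892, 1146, 1120, 1127, 940, 745, 952, 680
Mean correct RT = 10018/10 = 1001.8000 ms
Proportion correct = 10/12
IES = 1001.8000 / (10/12) = 1202.160 ms

1202 ms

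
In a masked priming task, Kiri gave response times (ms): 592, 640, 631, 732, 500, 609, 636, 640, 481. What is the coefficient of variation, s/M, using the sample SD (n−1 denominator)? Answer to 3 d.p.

0.126

n = 9, Σ = 5461, M = 606.7778
Σ(x−M)² = 46773.556; s = √(46773.556/8) = 76.4637
CV = 76.4637 / 606.7778 = 0.12602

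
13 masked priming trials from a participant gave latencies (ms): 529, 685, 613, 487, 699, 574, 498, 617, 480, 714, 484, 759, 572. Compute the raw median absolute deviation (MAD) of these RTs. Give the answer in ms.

Sorted: 480, 484, 487, 498, 529, 572, 574, 613, 617, 685, 699, 714, 759 → median = 574
|x − 574|: 45, 111, 39, 87, 125, 0, 76, 43, 94, 140, 90, 185, 2
Sorted deviations: 0, 2, 39, 43, 45, 76, 87, 90, 94, 111, 125, 140, 185 → MAD = 87

87 ms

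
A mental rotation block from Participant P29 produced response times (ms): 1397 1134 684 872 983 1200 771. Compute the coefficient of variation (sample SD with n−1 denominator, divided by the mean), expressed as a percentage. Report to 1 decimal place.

25.2%

n = 7, Σ = 7041, M = 1005.8571
Σ(x−M)² = 384294.857; s = √(384294.857/6) = 253.0793
CV = 253.0793 / 1005.8571 = 0.25161 = 25.161%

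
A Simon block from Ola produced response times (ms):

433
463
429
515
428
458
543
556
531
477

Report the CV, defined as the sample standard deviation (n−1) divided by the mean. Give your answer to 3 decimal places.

n = 10, Σ = 4833, M = 483.3000
Σ(x−M)² = 21758.100; s = √(21758.100/9) = 49.1688
CV = 49.1688 / 483.3000 = 0.10174

0.102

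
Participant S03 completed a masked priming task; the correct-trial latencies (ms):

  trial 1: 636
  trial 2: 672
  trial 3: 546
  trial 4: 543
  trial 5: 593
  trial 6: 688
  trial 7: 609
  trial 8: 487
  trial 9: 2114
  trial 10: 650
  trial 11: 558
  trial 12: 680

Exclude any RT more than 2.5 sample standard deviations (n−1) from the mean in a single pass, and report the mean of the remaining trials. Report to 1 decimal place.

605.6 ms

n = 12, ΣRT = 8776, M = 731.333
Σ(x−M)² = 2129166.67; s = √(2129166.67/11) = 439.955
Cutoffs: 731.333 ± 2.5·439.955 → [-368.6, 1831.2]
Outside: 2114 → excluded.
Retained (n=11): Σ = 6662, mean = 6662/11 = 605.636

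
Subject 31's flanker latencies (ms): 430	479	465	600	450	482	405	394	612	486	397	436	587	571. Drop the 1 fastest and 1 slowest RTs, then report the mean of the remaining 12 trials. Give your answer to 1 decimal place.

Sorted: 394, 397, 405, 430, 436, 450, 465, 479, 482, 486, 571, 587, 600, 612
Drop lowest 1 (394) and highest 1 (612)
Remaining (n=12): Σ = 5788, mean = 5788/12 = 482.333

482.3 ms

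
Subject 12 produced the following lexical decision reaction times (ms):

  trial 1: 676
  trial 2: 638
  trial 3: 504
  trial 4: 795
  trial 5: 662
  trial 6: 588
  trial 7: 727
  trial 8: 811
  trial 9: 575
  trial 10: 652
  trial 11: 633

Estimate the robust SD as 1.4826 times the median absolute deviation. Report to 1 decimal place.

Sorted: 504, 575, 588, 633, 638, 652, 662, 676, 727, 795, 811 → median = 652
|x − 652| sorted: 0, 10, 14, 19, 24, 64, 75, 77, 143, 148, 159 → MAD = 64
Robust SD ≈ 1.4826 × 64 = 94.886

94.9 ms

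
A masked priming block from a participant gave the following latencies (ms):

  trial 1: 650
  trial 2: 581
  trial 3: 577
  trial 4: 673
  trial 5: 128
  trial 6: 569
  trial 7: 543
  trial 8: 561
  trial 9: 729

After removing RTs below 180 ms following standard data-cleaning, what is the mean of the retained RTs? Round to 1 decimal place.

Excluded: 128
Retained (n=8): Σ = 4883
Mean = 4883/8 = 610.3750

610.4 ms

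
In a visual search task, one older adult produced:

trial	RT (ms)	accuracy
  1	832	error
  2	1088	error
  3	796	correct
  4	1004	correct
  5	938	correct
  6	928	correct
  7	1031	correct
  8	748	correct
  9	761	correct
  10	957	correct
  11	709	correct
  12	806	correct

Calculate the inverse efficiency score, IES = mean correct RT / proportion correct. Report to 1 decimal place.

1041.4 ms

Correct trials (n=10): 796, 1004, 938, 928, 1031, 748, 761, 957, 709, 806
Mean correct RT = 8678/10 = 867.8000 ms
Proportion correct = 10/12
IES = 867.8000 / (10/12) = 1041.360 ms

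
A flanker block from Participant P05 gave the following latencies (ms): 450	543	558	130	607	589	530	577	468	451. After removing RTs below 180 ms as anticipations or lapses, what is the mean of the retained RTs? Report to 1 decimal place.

Excluded: 130
Retained (n=9): Σ = 4773
Mean = 4773/9 = 530.3333

530.3 ms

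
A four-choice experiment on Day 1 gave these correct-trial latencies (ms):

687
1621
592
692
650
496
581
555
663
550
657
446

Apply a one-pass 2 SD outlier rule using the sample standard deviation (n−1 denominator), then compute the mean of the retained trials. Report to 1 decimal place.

597.2 ms

n = 12, ΣRT = 8190, M = 682.500
Σ(x−M)² = 1025999.00; s = √(1025999.00/11) = 305.406
Cutoffs: 682.500 ± 2·305.406 → [71.7, 1293.3]
Outside: 1621 → excluded.
Retained (n=11): Σ = 6569, mean = 6569/11 = 597.182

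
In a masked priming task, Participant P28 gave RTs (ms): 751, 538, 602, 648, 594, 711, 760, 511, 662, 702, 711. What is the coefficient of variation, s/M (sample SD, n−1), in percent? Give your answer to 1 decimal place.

12.8%

n = 11, Σ = 7190, M = 653.6364
Σ(x−M)² = 69754.545; s = √(69754.545/10) = 83.5192
CV = 83.5192 / 653.6364 = 0.12778 = 12.778%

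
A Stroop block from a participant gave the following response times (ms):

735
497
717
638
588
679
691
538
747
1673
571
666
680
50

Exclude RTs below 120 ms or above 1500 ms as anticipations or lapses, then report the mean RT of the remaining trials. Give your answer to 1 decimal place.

645.6 ms

Excluded: 50, 1673
Retained (n=12): Σ = 7747
Mean = 7747/12 = 645.5833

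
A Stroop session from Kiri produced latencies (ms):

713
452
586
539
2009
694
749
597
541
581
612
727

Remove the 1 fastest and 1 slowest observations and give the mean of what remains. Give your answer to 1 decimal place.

Sorted: 452, 539, 541, 581, 586, 597, 612, 694, 713, 727, 749, 2009
Drop lowest 1 (452) and highest 1 (2009)
Remaining (n=10): Σ = 6339, mean = 6339/10 = 633.900

633.9 ms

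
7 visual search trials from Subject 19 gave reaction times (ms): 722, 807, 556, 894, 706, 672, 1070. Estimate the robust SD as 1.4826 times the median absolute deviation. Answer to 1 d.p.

126.0 ms

Sorted: 556, 672, 706, 722, 807, 894, 1070 → median = 722
|x − 722| sorted: 0, 16, 50, 85, 166, 172, 348 → MAD = 85
Robust SD ≈ 1.4826 × 85 = 126.021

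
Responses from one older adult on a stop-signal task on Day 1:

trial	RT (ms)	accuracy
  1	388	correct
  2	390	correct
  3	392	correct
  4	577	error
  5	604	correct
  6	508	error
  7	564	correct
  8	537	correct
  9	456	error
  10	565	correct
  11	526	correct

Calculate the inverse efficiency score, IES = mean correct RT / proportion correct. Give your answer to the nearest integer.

Correct trials (n=8): 388, 390, 392, 604, 564, 537, 565, 526
Mean correct RT = 3966/8 = 495.7500 ms
Proportion correct = 8/11
IES = 495.7500 / (8/11) = 681.656 ms

682 ms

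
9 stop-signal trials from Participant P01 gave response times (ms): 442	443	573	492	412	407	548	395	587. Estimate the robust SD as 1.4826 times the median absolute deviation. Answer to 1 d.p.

71.2 ms

Sorted: 395, 407, 412, 442, 443, 492, 548, 573, 587 → median = 443
|x − 443| sorted: 0, 1, 31, 36, 48, 49, 105, 130, 144 → MAD = 48
Robust SD ≈ 1.4826 × 48 = 71.165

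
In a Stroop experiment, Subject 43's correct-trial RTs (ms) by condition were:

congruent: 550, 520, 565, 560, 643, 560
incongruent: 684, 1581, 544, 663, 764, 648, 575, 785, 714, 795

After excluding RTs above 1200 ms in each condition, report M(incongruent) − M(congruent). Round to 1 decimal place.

119.4 ms

incongruent: exclude 1581
M(congruent) = 3398/6 = 566.333
M(incongruent) = 6172/9 = 685.778
Difference = 685.778 − 566.333 = 119.444 ms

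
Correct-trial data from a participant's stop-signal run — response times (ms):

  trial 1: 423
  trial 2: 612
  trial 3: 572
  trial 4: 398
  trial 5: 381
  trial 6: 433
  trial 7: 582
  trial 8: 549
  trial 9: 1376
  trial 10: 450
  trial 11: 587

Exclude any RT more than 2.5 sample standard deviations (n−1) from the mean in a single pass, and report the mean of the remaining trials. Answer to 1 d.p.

n = 11, ΣRT = 6363, M = 578.455
Σ(x−M)² = 771574.73; s = √(771574.73/10) = 277.772
Cutoffs: 578.455 ± 2.5·277.772 → [-116.0, 1272.9]
Outside: 1376 → excluded.
Retained (n=10): Σ = 4987, mean = 4987/10 = 498.700

498.7 ms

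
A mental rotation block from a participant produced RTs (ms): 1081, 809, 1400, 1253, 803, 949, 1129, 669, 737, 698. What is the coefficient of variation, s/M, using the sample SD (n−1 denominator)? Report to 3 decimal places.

0.265

n = 10, Σ = 9528, M = 952.8000
Σ(x−M)² = 572757.600; s = √(572757.600/9) = 252.2692
CV = 252.2692 / 952.8000 = 0.26477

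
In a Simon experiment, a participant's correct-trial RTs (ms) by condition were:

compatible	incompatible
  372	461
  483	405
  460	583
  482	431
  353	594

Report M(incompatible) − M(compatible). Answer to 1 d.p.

64.8 ms

M(compatible) = 2150/5 = 430.000
M(incompatible) = 2474/5 = 494.800
Difference = 494.800 − 430.000 = 64.800 ms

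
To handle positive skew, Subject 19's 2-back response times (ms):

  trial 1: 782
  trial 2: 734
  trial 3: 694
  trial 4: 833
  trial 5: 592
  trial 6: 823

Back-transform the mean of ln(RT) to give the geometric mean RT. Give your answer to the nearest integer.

738 ms

ln(RT): 6.6619, 6.5985, 6.5425, 6.7250, 6.3835, 6.7130
Mean ln(RT) = 39.6243/6 = 6.60406
Geometric mean = exp(6.60406) = 738.08 ms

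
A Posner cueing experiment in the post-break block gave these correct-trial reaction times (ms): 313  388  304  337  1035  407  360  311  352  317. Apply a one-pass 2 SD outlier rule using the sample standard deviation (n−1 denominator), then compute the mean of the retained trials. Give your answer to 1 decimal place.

n = 10, ΣRT = 4124, M = 412.400
Σ(x−M)² = 441348.40; s = √(441348.40/9) = 221.447
Cutoffs: 412.400 ± 2·221.447 → [-30.5, 855.3]
Outside: 1035 → excluded.
Retained (n=9): Σ = 3089, mean = 3089/9 = 343.222

343.2 ms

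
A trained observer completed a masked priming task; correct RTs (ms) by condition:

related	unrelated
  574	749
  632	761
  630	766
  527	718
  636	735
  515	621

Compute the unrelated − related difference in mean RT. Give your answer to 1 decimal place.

139.3 ms

M(related) = 3514/6 = 585.667
M(unrelated) = 4350/6 = 725.000
Difference = 725.000 − 585.667 = 139.333 ms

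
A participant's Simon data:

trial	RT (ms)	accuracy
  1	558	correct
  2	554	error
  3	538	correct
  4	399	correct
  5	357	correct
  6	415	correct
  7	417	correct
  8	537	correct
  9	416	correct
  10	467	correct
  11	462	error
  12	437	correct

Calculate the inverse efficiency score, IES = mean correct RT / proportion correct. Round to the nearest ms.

545 ms

Correct trials (n=10): 558, 538, 399, 357, 415, 417, 537, 416, 467, 437
Mean correct RT = 4541/10 = 454.1000 ms
Proportion correct = 10/12
IES = 454.1000 / (10/12) = 544.920 ms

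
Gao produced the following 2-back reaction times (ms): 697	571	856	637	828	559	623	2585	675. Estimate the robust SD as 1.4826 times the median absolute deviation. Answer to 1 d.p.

154.2 ms

Sorted: 559, 571, 623, 637, 675, 697, 828, 856, 2585 → median = 675
|x − 675| sorted: 0, 22, 38, 52, 104, 116, 153, 181, 1910 → MAD = 104
Robust SD ≈ 1.4826 × 104 = 154.190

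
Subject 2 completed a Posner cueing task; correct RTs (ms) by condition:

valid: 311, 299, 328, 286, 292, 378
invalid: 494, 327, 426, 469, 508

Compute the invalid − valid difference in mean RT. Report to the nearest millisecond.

129 ms

M(valid) = 1894/6 = 315.667
M(invalid) = 2224/5 = 444.800
Difference = 444.800 − 315.667 = 129.133 ms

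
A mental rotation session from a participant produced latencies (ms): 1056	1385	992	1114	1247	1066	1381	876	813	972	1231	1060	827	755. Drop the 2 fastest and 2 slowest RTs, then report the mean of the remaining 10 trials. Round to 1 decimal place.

Sorted: 755, 813, 827, 876, 972, 992, 1056, 1060, 1066, 1114, 1231, 1247, 1381, 1385
Drop lowest 2 (755, 813) and highest 2 (1381, 1385)
Remaining (n=10): Σ = 10441, mean = 10441/10 = 1044.100

1044.1 ms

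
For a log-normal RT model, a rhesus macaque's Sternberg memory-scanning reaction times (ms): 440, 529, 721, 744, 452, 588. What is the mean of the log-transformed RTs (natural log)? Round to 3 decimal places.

ln(RT): 6.0868, 6.2710, 6.5806, 6.6120, 6.1137, 6.3767
Σ ln(RT) = 38.0409
Mean = 38.0409/6 = 6.34014

6.340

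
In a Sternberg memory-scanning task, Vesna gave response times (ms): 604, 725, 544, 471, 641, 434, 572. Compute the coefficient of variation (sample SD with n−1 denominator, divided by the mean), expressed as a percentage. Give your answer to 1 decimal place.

n = 7, Σ = 3991, M = 570.1429
Σ(x−M)² = 59198.857; s = √(59198.857/6) = 99.3301
CV = 99.3301 / 570.1429 = 0.17422 = 17.422%

17.4%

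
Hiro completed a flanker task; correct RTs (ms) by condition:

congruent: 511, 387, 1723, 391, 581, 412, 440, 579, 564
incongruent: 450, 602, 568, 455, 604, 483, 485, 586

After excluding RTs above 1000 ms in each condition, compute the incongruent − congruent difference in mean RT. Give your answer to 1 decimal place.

46.0 ms

congruent: exclude 1723
M(congruent) = 3865/8 = 483.125
M(incongruent) = 4233/8 = 529.125
Difference = 529.125 − 483.125 = 46.000 ms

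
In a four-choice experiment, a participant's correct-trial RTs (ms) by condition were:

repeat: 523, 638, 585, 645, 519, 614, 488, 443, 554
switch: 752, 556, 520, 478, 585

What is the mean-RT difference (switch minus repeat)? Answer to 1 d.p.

21.6 ms

M(repeat) = 5009/9 = 556.556
M(switch) = 2891/5 = 578.200
Difference = 578.200 − 556.556 = 21.644 ms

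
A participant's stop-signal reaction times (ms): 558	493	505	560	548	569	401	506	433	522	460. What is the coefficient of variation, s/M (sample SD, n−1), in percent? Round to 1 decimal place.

10.9%

n = 11, Σ = 5555, M = 505.0000
Σ(x−M)² = 30238.000; s = √(30238.000/10) = 54.9891
CV = 54.9891 / 505.0000 = 0.10889 = 10.889%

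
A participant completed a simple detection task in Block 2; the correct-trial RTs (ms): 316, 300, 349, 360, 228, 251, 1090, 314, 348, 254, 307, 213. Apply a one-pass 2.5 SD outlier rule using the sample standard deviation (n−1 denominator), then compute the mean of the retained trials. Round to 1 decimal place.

294.5 ms

n = 12, ΣRT = 4330, M = 360.833
Σ(x−M)² = 605767.67; s = √(605767.67/11) = 234.670
Cutoffs: 360.833 ± 2.5·234.670 → [-225.8, 947.5]
Outside: 1090 → excluded.
Retained (n=11): Σ = 3240, mean = 3240/11 = 294.545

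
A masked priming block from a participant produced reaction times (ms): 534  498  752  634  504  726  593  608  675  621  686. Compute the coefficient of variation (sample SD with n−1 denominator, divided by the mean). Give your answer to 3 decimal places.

0.137

n = 11, Σ = 6831, M = 621.0000
Σ(x−M)² = 72836.000; s = √(72836.000/10) = 85.3440
CV = 85.3440 / 621.0000 = 0.13743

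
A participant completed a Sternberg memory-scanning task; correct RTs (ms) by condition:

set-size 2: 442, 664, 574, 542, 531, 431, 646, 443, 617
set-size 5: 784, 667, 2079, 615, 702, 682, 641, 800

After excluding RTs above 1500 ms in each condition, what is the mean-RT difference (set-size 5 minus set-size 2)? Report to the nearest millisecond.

155 ms

set-size 5: exclude 2079
M(set-size 2) = 4890/9 = 543.333
M(set-size 5) = 4891/7 = 698.714
Difference = 698.714 − 543.333 = 155.381 ms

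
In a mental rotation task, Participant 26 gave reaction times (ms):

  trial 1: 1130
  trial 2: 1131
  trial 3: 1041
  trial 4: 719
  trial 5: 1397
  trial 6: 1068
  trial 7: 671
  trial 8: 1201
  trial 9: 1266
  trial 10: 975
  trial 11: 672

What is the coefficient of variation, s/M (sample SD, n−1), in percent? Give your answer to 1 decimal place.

23.9%

n = 11, Σ = 11271, M = 1024.6364
Σ(x−M)² = 597866.545; s = √(597866.545/10) = 244.5131
CV = 244.5131 / 1024.6364 = 0.23863 = 23.863%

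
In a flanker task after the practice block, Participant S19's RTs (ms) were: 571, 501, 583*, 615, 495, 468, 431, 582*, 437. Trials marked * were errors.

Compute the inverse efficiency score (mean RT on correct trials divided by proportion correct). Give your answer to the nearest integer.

646 ms

Correct trials (n=7): 571, 501, 615, 495, 468, 431, 437
Mean correct RT = 3518/7 = 502.5714 ms
Proportion correct = 7/9
IES = 502.5714 / (7/9) = 646.163 ms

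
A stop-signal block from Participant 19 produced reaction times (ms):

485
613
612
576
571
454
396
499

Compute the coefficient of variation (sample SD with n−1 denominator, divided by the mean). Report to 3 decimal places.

n = 8, Σ = 4206, M = 525.7500
Σ(x−M)² = 43983.500; s = √(43983.500/7) = 79.2676
CV = 79.2676 / 525.7500 = 0.15077

0.151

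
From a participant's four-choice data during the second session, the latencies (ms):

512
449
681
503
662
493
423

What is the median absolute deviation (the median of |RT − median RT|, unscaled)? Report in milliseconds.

Sorted: 423, 449, 493, 503, 512, 662, 681 → median = 503
|x − 503|: 9, 54, 178, 0, 159, 10, 80
Sorted deviations: 0, 9, 10, 54, 80, 159, 178 → MAD = 54

54 ms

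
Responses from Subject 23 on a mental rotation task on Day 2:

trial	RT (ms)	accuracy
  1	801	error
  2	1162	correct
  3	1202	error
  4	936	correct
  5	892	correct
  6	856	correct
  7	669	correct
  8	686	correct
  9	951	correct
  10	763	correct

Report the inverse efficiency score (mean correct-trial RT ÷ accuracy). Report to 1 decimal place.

1080.5 ms

Correct trials (n=8): 1162, 936, 892, 856, 669, 686, 951, 763
Mean correct RT = 6915/8 = 864.3750 ms
Proportion correct = 8/10
IES = 864.3750 / (8/10) = 1080.469 ms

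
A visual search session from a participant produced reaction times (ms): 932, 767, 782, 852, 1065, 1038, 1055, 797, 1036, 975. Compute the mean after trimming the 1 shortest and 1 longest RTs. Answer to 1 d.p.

933.4 ms

Sorted: 767, 782, 797, 852, 932, 975, 1036, 1038, 1055, 1065
Drop lowest 1 (767) and highest 1 (1065)
Remaining (n=8): Σ = 7467, mean = 7467/8 = 933.375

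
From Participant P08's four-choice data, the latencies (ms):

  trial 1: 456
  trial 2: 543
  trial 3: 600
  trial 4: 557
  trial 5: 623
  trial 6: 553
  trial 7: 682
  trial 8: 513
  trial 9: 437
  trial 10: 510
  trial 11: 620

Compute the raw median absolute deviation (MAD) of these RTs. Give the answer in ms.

47 ms

Sorted: 437, 456, 510, 513, 543, 553, 557, 600, 620, 623, 682 → median = 553
|x − 553|: 97, 10, 47, 4, 70, 0, 129, 40, 116, 43, 67
Sorted deviations: 0, 4, 10, 40, 43, 47, 67, 70, 97, 116, 129 → MAD = 47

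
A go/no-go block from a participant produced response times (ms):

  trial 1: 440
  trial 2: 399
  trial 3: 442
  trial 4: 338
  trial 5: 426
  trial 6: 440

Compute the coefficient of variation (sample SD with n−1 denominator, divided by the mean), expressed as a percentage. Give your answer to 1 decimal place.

9.8%

n = 6, Σ = 2485, M = 414.1667
Σ(x−M)² = 8280.833; s = √(8280.833/5) = 40.6960
CV = 40.6960 / 414.1667 = 0.09826 = 9.826%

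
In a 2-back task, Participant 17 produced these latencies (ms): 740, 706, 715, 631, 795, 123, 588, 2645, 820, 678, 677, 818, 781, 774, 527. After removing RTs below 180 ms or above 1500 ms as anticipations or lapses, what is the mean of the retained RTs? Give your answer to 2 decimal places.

Excluded: 123, 2645
Retained (n=13): Σ = 9250
Mean = 9250/13 = 711.5385

711.54 ms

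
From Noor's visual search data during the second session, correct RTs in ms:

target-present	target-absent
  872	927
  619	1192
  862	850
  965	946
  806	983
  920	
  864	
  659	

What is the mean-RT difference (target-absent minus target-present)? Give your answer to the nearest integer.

M(target-present) = 6567/8 = 820.875
M(target-absent) = 4898/5 = 979.600
Difference = 979.600 − 820.875 = 158.725 ms

159 ms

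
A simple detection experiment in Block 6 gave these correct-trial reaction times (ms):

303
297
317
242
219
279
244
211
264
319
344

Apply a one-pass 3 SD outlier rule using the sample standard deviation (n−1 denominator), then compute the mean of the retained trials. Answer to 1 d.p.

276.3 ms

n = 11, ΣRT = 3039, M = 276.273
Σ(x−M)² = 19130.18; s = √(19130.18/10) = 43.738
Cutoffs: 276.273 ± 3·43.738 → [145.1, 407.5]
No RTs fall outside the cutoffs; all 11 retained. Mean = 3039/11 = 276.273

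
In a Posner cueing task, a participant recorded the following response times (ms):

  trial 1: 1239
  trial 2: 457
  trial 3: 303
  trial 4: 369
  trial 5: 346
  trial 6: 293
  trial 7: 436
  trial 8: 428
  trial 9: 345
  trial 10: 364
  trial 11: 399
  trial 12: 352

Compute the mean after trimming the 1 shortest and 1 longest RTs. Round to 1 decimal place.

379.9 ms

Sorted: 293, 303, 345, 346, 352, 364, 369, 399, 428, 436, 457, 1239
Drop lowest 1 (293) and highest 1 (1239)
Remaining (n=10): Σ = 3799, mean = 3799/10 = 379.900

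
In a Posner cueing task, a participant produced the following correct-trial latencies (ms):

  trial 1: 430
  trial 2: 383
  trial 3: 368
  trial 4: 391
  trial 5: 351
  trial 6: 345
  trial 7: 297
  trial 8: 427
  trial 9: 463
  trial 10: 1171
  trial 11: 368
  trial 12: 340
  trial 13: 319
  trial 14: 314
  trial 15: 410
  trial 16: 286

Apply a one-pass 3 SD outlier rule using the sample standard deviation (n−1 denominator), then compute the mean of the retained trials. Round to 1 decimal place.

366.1 ms

n = 16, ΣRT = 6663, M = 416.438
Σ(x−M)² = 644821.94; s = √(644821.94/15) = 207.336
Cutoffs: 416.438 ± 3·207.336 → [-205.6, 1038.4]
Outside: 1171 → excluded.
Retained (n=15): Σ = 5492, mean = 5492/15 = 366.133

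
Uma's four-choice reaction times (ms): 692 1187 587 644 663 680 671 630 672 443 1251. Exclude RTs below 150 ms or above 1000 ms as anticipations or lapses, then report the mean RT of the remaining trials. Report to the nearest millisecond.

Excluded: 1187, 1251
Retained (n=9): Σ = 5682
Mean = 5682/9 = 631.3333

631 ms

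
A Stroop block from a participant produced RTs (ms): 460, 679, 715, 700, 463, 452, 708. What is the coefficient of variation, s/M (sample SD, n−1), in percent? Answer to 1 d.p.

21.8%

n = 7, Σ = 4177, M = 596.7143
Σ(x−M)² = 101327.429; s = √(101327.429/6) = 129.9535
CV = 129.9535 / 596.7143 = 0.21778 = 21.778%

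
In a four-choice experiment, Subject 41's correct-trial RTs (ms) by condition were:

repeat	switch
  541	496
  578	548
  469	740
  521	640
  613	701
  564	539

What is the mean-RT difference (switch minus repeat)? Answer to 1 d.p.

63.0 ms

M(repeat) = 3286/6 = 547.667
M(switch) = 3664/6 = 610.667
Difference = 610.667 − 547.667 = 63.000 ms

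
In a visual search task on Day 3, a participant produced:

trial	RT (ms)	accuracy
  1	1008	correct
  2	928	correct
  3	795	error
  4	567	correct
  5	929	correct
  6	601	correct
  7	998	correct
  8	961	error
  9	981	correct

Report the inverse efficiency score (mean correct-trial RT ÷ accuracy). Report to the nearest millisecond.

1104 ms

Correct trials (n=7): 1008, 928, 567, 929, 601, 998, 981
Mean correct RT = 6012/7 = 858.8571 ms
Proportion correct = 7/9
IES = 858.8571 / (7/9) = 1104.245 ms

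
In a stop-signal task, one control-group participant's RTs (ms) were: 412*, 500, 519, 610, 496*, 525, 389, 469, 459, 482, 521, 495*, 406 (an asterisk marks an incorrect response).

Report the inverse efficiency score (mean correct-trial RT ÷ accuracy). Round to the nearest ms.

634 ms

Correct trials (n=10): 500, 519, 610, 525, 389, 469, 459, 482, 521, 406
Mean correct RT = 4880/10 = 488.0000 ms
Proportion correct = 10/13
IES = 488.0000 / (10/13) = 634.400 ms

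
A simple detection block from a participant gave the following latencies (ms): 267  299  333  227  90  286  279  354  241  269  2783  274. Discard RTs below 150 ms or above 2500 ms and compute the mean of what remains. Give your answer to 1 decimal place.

Excluded: 90, 2783
Retained (n=10): Σ = 2829
Mean = 2829/10 = 282.9000

282.9 ms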